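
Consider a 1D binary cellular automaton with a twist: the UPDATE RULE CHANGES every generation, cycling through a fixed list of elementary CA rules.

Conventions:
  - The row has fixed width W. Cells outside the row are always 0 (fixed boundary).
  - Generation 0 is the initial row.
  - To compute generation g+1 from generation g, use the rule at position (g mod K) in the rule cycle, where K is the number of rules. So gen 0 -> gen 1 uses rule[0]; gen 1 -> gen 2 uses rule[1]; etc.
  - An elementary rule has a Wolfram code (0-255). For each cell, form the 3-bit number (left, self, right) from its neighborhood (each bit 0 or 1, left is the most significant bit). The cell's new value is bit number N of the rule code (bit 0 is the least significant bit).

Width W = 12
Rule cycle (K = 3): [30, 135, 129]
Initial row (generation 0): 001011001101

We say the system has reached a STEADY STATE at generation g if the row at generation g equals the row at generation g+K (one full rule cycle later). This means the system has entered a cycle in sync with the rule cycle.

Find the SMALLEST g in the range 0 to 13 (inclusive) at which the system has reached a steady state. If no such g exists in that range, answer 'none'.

Answer: none

Derivation:
Gen 0: 001011001101
Gen 1 (rule 30): 011010111001
Gen 2 (rule 135): 100010010011
Gen 3 (rule 129): 001000000000
Gen 4 (rule 30): 011100000000
Gen 5 (rule 135): 101001111111
Gen 6 (rule 129): 000000111110
Gen 7 (rule 30): 000001100001
Gen 8 (rule 135): 111110001111
Gen 9 (rule 129): 011100100110
Gen 10 (rule 30): 110011111101
Gen 11 (rule 135): 000101111001
Gen 12 (rule 129): 110000110000
Gen 13 (rule 30): 101001101000
Gen 14 (rule 135): 101010001011
Gen 15 (rule 129): 000000100000
Gen 16 (rule 30): 000001110000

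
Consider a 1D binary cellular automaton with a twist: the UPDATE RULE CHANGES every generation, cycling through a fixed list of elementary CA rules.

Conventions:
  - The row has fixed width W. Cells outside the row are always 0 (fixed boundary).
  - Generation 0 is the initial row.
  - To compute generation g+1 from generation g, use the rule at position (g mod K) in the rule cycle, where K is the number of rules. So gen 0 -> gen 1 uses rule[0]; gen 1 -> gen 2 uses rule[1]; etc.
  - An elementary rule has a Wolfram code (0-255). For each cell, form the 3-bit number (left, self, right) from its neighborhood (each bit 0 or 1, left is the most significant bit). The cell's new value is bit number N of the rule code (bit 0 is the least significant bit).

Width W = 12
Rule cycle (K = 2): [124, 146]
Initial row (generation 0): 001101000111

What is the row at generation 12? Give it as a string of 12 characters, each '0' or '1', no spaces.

Answer: 101111010100

Derivation:
Gen 0: 001101000111
Gen 1 (rule 124): 001111100101
Gen 2 (rule 146): 010111011000
Gen 3 (rule 124): 011101111100
Gen 4 (rule 146): 101000111010
Gen 5 (rule 124): 111100101111
Gen 6 (rule 146): 011011000110
Gen 7 (rule 124): 011111100111
Gen 8 (rule 146): 101111011010
Gen 9 (rule 124): 111001111111
Gen 10 (rule 146): 010110111110
Gen 11 (rule 124): 011111100011
Gen 12 (rule 146): 101111010100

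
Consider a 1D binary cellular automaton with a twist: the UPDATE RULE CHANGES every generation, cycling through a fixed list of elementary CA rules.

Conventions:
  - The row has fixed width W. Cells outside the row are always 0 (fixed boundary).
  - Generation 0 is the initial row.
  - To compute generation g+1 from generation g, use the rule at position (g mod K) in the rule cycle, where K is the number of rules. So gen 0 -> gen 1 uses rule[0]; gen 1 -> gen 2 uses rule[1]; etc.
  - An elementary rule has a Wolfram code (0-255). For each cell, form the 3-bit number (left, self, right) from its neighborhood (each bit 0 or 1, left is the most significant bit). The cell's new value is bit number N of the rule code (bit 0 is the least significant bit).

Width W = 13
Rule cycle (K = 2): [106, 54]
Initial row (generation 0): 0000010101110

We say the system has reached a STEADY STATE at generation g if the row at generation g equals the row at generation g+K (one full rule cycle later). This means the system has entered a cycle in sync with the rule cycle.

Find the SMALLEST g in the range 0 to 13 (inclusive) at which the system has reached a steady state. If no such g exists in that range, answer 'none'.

Answer: none

Derivation:
Gen 0: 0000010101110
Gen 1 (rule 106): 0000101011010
Gen 2 (rule 54): 0001111100111
Gen 3 (rule 106): 0011000101101
Gen 4 (rule 54): 0100101110011
Gen 5 (rule 106): 1001011010111
Gen 6 (rule 54): 1111100111000
Gen 7 (rule 106): 1000101101000
Gen 8 (rule 54): 1101110011100
Gen 9 (rule 106): 1111010110100
Gen 10 (rule 54): 0000111001110
Gen 11 (rule 106): 0001101011010
Gen 12 (rule 54): 0010011100111
Gen 13 (rule 106): 0100110101101
Gen 14 (rule 54): 1111001110011
Gen 15 (rule 106): 1001011010111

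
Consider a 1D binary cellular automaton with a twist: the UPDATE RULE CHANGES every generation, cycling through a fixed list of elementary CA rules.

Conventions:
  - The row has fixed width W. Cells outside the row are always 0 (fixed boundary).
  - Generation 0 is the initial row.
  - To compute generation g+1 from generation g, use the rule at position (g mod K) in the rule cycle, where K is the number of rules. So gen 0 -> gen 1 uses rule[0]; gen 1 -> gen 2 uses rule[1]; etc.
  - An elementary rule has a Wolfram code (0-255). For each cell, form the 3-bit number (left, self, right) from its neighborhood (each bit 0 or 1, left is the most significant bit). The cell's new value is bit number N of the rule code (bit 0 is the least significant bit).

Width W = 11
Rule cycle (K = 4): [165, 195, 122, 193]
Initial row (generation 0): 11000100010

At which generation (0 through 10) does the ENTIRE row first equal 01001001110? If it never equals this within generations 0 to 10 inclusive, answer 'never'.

Answer: 6

Derivation:
Gen 0: 11000100010
Gen 1 (rule 165): 00010101010
Gen 2 (rule 195): 11100000000
Gen 3 (rule 122): 10110000000
Gen 4 (rule 193): 00010111111
Gen 5 (rule 165): 11011011110
Gen 6 (rule 195): 01001001110
Gen 7 (rule 122): 10110111011
Gen 8 (rule 193): 00010011001
Gen 9 (rule 165): 11010000001
Gen 10 (rule 195): 01000111110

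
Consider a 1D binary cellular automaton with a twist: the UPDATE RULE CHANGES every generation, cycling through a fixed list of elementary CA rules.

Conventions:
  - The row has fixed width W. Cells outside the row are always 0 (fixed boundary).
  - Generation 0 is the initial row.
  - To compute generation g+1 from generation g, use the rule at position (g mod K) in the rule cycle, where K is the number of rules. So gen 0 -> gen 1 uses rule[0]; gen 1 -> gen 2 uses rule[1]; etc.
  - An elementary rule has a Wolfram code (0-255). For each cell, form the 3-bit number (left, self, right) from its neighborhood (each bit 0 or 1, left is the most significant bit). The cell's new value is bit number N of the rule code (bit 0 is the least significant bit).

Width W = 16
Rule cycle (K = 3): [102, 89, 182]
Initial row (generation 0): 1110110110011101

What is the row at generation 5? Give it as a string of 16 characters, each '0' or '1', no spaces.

Answer: 0001101100111100

Derivation:
Gen 0: 1110110110011101
Gen 1 (rule 102): 0011011010100111
Gen 2 (rule 89): 1011011000010101
Gen 3 (rule 182): 1100100100111111
Gen 4 (rule 102): 0101101101000001
Gen 5 (rule 89): 0001101100111100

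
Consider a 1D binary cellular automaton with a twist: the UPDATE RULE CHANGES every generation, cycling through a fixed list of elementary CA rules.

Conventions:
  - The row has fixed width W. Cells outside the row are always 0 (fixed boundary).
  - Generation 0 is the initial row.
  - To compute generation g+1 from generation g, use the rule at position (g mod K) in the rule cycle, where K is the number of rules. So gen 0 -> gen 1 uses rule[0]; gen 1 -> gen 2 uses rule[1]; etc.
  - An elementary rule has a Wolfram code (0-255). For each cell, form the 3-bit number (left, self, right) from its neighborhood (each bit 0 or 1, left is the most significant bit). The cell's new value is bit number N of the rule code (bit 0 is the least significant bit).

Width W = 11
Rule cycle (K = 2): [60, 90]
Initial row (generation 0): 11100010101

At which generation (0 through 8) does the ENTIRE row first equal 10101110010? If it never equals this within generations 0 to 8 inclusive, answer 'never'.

Answer: 7

Derivation:
Gen 0: 11100010101
Gen 1 (rule 60): 10010011111
Gen 2 (rule 90): 01101110001
Gen 3 (rule 60): 01011001001
Gen 4 (rule 90): 10011110110
Gen 5 (rule 60): 11010001101
Gen 6 (rule 90): 11001011100
Gen 7 (rule 60): 10101110010
Gen 8 (rule 90): 00001011101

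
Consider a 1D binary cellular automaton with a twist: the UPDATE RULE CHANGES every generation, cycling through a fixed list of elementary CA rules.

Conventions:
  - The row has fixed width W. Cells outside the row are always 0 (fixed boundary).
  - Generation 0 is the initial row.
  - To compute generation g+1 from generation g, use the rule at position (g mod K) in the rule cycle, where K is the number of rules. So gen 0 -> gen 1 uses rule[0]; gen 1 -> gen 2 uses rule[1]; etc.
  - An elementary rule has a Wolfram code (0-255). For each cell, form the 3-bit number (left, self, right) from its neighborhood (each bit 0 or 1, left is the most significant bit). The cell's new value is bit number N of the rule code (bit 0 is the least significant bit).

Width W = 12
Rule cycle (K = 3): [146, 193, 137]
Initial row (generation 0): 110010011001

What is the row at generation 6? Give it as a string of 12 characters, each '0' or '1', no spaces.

Gen 0: 110010011001
Gen 1 (rule 146): 001101100110
Gen 2 (rule 193): 100100100010
Gen 3 (rule 137): 000000001000
Gen 4 (rule 146): 000000010100
Gen 5 (rule 193): 111111000001
Gen 6 (rule 137): 111110011100

Answer: 111110011100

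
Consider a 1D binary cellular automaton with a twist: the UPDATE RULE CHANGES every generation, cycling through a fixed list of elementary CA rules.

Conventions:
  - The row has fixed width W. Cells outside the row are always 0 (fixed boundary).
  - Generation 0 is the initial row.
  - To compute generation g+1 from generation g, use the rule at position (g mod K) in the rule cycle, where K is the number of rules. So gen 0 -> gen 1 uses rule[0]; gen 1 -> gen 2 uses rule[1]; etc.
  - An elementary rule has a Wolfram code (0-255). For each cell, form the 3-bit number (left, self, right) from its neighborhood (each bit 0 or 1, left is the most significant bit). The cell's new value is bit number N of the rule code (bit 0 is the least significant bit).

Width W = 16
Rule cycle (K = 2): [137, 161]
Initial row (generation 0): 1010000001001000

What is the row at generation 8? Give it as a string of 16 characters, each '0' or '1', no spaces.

Answer: 0001001010010001

Derivation:
Gen 0: 1010000001001000
Gen 1 (rule 137): 0000111100000011
Gen 2 (rule 161): 1110011001111000
Gen 3 (rule 137): 1100010001110011
Gen 4 (rule 161): 0001000100100000
Gen 5 (rule 137): 1100010000001111
Gen 6 (rule 161): 0001000111100110
Gen 7 (rule 137): 1100010111000100
Gen 8 (rule 161): 0001001010010001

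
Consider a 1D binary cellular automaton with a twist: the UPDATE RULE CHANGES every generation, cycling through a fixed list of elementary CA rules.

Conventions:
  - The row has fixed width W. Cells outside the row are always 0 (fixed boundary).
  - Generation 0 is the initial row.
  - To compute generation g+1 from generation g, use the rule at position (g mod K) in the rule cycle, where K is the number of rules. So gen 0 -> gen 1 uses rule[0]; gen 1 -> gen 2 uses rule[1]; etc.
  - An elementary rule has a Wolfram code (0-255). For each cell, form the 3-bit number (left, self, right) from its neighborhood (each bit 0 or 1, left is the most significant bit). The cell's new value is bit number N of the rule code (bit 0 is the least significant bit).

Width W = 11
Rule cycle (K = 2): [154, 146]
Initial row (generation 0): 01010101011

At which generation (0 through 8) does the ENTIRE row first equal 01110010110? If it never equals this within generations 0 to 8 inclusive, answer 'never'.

Gen 0: 01010101011
Gen 1 (rule 154): 10000000010
Gen 2 (rule 146): 01000000101
Gen 3 (rule 154): 10100001000
Gen 4 (rule 146): 00010010100
Gen 5 (rule 154): 00101100010
Gen 6 (rule 146): 01000010101
Gen 7 (rule 154): 10100100000
Gen 8 (rule 146): 00011010000

Answer: never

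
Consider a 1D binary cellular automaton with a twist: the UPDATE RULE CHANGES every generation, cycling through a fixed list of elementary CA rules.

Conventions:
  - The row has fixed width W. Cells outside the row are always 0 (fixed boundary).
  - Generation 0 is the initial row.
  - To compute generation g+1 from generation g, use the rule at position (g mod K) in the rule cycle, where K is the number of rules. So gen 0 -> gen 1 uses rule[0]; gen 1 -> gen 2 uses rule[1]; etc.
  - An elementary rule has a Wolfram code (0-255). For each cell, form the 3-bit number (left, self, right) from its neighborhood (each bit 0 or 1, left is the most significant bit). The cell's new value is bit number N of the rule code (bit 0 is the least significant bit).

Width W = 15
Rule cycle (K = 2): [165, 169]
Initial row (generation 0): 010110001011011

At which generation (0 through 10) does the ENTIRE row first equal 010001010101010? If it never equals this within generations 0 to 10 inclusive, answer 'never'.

Answer: 8

Derivation:
Gen 0: 010110001011011
Gen 1 (rule 165): 011000101100100
Gen 2 (rule 169): 010010011000001
Gen 3 (rule 165): 010010000011101
Gen 4 (rule 169): 000000111011010
Gen 5 (rule 165): 111110010100110
Gen 6 (rule 169): 111100001000100
Gen 7 (rule 165): 011001101010101
Gen 8 (rule 169): 010001010101010
Gen 9 (rule 165): 010101111111110
Gen 10 (rule 169): 001011111111100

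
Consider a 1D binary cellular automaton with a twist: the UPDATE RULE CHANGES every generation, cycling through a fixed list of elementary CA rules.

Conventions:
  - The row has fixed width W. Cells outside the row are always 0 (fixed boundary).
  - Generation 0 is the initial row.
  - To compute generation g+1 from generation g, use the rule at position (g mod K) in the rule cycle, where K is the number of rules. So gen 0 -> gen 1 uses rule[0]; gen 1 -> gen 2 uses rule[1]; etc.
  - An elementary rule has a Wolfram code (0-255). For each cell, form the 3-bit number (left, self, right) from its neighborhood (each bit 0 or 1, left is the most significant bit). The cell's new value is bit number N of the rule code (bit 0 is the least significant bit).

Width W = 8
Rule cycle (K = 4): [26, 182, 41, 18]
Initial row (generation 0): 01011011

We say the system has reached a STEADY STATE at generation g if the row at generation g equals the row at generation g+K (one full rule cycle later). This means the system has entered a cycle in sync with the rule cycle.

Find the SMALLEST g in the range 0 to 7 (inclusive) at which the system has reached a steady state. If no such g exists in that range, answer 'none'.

Gen 0: 01011011
Gen 1 (rule 26): 10010010
Gen 2 (rule 182): 11111111
Gen 3 (rule 41): 10000000
Gen 4 (rule 18): 01000000
Gen 5 (rule 26): 10100000
Gen 6 (rule 182): 11110000
Gen 7 (rule 41): 10000111
Gen 8 (rule 18): 01001000
Gen 9 (rule 26): 10110100
Gen 10 (rule 182): 11001110
Gen 11 (rule 41): 10001000

Answer: none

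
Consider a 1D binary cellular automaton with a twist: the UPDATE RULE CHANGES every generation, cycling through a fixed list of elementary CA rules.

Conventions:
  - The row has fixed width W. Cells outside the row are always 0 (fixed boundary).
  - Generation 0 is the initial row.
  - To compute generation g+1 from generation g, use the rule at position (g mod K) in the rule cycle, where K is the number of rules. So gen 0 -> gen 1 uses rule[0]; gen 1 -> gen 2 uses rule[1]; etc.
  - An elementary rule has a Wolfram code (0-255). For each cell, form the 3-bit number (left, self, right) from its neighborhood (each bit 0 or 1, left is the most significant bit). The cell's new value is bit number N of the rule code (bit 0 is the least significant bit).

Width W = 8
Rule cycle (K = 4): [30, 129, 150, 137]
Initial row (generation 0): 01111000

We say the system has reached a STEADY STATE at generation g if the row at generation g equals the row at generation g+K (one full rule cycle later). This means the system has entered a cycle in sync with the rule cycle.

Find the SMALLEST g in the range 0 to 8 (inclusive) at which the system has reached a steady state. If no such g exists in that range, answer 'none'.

Answer: 8

Derivation:
Gen 0: 01111000
Gen 1 (rule 30): 11000100
Gen 2 (rule 129): 00010001
Gen 3 (rule 150): 00111011
Gen 4 (rule 137): 10110010
Gen 5 (rule 30): 10101111
Gen 6 (rule 129): 00000110
Gen 7 (rule 150): 00001001
Gen 8 (rule 137): 11100000
Gen 9 (rule 30): 10010000
Gen 10 (rule 129): 00000111
Gen 11 (rule 150): 00001010
Gen 12 (rule 137): 11100000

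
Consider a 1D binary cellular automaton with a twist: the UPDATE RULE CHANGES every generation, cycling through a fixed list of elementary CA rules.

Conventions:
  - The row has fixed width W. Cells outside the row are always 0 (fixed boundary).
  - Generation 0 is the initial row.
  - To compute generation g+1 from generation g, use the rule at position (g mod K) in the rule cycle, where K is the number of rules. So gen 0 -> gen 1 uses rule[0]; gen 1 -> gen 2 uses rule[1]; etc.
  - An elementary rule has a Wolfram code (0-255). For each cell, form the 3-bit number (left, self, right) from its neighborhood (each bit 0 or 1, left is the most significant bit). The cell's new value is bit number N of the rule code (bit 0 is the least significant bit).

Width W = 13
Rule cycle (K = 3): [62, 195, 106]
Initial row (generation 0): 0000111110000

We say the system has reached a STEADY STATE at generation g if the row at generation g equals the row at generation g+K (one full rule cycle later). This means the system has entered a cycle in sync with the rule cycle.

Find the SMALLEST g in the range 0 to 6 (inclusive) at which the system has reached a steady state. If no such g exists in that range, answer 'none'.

Gen 0: 0000111110000
Gen 1 (rule 62): 0001100001000
Gen 2 (rule 195): 1110101110011
Gen 3 (rule 106): 1011011010111
Gen 4 (rule 62): 1110110111100
Gen 5 (rule 195): 0110010011101
Gen 6 (rule 106): 1110100110110
Gen 7 (rule 62): 1001111101101
Gen 8 (rule 195): 0010111100100
Gen 9 (rule 106): 0101100101000

Answer: none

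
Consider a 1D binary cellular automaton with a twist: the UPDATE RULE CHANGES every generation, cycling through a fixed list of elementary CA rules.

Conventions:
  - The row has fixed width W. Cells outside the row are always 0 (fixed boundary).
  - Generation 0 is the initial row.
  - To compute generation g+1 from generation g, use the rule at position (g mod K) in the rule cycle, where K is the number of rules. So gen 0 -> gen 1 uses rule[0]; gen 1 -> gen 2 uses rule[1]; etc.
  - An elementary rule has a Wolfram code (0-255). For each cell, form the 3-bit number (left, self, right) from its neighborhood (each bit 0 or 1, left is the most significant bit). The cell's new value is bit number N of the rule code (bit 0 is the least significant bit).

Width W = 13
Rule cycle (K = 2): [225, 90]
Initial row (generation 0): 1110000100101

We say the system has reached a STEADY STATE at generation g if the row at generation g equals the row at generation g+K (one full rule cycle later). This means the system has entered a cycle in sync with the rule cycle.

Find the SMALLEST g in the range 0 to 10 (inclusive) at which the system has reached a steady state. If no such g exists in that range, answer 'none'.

Answer: none

Derivation:
Gen 0: 1110000100101
Gen 1 (rule 225): 0110110000010
Gen 2 (rule 90): 1110111000101
Gen 3 (rule 225): 0111011010010
Gen 4 (rule 90): 1101011001101
Gen 5 (rule 225): 0110101000110
Gen 6 (rule 90): 1110000101111
Gen 7 (rule 225): 0110110010111
Gen 8 (rule 90): 1110111100101
Gen 9 (rule 225): 0111011100010
Gen 10 (rule 90): 1101010110101
Gen 11 (rule 225): 0110101011010
Gen 12 (rule 90): 1110000011001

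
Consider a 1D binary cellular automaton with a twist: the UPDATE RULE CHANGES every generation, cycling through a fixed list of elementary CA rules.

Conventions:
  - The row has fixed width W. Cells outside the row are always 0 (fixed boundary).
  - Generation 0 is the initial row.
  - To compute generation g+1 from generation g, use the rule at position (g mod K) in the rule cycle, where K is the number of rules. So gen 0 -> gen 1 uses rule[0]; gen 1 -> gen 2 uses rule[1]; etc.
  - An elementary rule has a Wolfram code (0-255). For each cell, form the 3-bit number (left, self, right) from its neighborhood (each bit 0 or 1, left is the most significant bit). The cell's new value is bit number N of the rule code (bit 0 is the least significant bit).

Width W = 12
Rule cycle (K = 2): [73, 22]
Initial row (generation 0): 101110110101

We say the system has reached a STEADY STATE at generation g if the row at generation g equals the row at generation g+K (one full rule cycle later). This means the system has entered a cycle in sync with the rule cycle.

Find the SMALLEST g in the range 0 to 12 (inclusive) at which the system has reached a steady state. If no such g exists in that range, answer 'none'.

Answer: 8

Derivation:
Gen 0: 101110110101
Gen 1 (rule 73): 001010110000
Gen 2 (rule 22): 011010001000
Gen 3 (rule 73): 011000100011
Gen 4 (rule 22): 100101110100
Gen 5 (rule 73): 000001010001
Gen 6 (rule 22): 000011011011
Gen 7 (rule 73): 111011011011
Gen 8 (rule 22): 000000000000
Gen 9 (rule 73): 111111111111
Gen 10 (rule 22): 000000000000
Gen 11 (rule 73): 111111111111
Gen 12 (rule 22): 000000000000
Gen 13 (rule 73): 111111111111
Gen 14 (rule 22): 000000000000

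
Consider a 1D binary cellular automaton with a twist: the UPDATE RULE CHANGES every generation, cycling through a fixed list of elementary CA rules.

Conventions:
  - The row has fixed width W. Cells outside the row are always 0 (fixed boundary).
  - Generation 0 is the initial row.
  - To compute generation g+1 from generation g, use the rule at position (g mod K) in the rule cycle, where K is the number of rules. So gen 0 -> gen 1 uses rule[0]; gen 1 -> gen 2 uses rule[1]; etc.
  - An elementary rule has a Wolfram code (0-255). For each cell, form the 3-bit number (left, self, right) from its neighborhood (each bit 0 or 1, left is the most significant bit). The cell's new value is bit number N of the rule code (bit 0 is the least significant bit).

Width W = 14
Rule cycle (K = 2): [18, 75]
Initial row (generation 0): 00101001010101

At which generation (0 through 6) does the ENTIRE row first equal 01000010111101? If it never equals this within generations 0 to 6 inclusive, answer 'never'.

Gen 0: 00101001010101
Gen 1 (rule 18): 01000110000000
Gen 2 (rule 75): 10011110111111
Gen 3 (rule 18): 01100000000000
Gen 4 (rule 75): 11101111111111
Gen 5 (rule 18): 00000000000000
Gen 6 (rule 75): 11111111111111

Answer: never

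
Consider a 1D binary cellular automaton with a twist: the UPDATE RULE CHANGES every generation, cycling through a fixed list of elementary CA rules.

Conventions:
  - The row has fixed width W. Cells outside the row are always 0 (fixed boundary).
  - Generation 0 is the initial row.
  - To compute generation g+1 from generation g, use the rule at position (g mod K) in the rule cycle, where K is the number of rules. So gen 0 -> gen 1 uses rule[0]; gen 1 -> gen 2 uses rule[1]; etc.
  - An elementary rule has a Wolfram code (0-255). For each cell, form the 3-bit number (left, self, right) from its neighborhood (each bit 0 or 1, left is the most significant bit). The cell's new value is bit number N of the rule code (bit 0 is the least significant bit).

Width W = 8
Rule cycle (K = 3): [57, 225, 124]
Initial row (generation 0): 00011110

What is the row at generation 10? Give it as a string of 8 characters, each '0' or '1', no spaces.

Answer: 00101010

Derivation:
Gen 0: 00011110
Gen 1 (rule 57): 11010001
Gen 2 (rule 225): 01100100
Gen 3 (rule 124): 01110110
Gen 4 (rule 57): 01001101
Gen 5 (rule 225): 00000110
Gen 6 (rule 124): 00000111
Gen 7 (rule 57): 11110100
Gen 8 (rule 225): 01111001
Gen 9 (rule 124): 01001101
Gen 10 (rule 57): 00101010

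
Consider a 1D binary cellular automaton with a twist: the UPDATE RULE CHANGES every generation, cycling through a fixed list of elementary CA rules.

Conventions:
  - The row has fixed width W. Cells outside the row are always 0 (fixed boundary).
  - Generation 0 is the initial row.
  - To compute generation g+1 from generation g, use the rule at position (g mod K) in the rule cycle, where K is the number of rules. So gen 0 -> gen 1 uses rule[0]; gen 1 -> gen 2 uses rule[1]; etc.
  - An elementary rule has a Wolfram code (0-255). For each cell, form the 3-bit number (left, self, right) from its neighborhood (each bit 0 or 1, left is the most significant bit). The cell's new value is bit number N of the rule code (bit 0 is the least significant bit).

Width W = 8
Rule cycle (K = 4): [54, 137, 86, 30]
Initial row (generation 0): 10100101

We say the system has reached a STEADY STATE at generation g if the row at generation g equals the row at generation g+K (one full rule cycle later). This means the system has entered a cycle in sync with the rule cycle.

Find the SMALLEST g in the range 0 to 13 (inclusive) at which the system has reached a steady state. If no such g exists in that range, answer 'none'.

Gen 0: 10100101
Gen 1 (rule 54): 11111111
Gen 2 (rule 137): 11111110
Gen 3 (rule 86): 00000011
Gen 4 (rule 30): 00000110
Gen 5 (rule 54): 00001001
Gen 6 (rule 137): 11100000
Gen 7 (rule 86): 00110000
Gen 8 (rule 30): 01101000
Gen 9 (rule 54): 10011100
Gen 10 (rule 137): 00011001
Gen 11 (rule 86): 00101111
Gen 12 (rule 30): 01101000
Gen 13 (rule 54): 10011100
Gen 14 (rule 137): 00011001
Gen 15 (rule 86): 00101111
Gen 16 (rule 30): 01101000
Gen 17 (rule 54): 10011100

Answer: 8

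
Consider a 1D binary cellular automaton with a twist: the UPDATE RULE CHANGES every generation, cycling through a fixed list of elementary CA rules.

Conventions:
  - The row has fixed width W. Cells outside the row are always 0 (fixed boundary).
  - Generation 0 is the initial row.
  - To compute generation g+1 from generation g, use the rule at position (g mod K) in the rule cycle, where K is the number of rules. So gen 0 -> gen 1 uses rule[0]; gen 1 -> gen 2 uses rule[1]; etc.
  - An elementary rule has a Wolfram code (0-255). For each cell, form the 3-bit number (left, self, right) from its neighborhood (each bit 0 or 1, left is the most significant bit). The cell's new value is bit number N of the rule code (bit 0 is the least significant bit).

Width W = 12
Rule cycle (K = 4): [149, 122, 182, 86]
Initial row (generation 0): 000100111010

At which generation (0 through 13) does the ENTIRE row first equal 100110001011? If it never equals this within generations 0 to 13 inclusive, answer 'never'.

Answer: never

Derivation:
Gen 0: 000100111010
Gen 1 (rule 149): 110110010011
Gen 2 (rule 122): 111111101111
Gen 3 (rule 182): 011111010110
Gen 4 (rule 86): 100001010011
Gen 5 (rule 149): 111101011000
Gen 6 (rule 122): 100110111100
Gen 7 (rule 182): 111001011010
Gen 8 (rule 86): 001111001011
Gen 9 (rule 149): 100110101000
Gen 10 (rule 122): 011111010100
Gen 11 (rule 182): 101110111110
Gen 12 (rule 86): 100010000011
Gen 13 (rule 149): 111011111000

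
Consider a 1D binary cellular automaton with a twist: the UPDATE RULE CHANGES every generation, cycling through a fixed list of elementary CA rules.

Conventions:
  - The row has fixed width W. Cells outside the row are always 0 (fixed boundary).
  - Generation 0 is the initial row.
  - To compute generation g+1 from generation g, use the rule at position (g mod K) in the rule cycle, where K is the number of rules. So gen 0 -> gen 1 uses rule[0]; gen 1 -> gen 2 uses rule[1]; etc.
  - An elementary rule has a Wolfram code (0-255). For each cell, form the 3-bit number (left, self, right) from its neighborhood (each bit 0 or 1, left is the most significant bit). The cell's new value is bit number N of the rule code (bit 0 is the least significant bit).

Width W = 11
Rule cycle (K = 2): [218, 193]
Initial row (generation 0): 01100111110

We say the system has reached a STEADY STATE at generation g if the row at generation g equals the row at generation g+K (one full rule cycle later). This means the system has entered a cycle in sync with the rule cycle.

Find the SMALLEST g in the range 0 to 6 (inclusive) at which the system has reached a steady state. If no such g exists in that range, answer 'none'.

Answer: 1

Derivation:
Gen 0: 01100111110
Gen 1 (rule 218): 11111111111
Gen 2 (rule 193): 01111111111
Gen 3 (rule 218): 11111111111
Gen 4 (rule 193): 01111111111
Gen 5 (rule 218): 11111111111
Gen 6 (rule 193): 01111111111
Gen 7 (rule 218): 11111111111
Gen 8 (rule 193): 01111111111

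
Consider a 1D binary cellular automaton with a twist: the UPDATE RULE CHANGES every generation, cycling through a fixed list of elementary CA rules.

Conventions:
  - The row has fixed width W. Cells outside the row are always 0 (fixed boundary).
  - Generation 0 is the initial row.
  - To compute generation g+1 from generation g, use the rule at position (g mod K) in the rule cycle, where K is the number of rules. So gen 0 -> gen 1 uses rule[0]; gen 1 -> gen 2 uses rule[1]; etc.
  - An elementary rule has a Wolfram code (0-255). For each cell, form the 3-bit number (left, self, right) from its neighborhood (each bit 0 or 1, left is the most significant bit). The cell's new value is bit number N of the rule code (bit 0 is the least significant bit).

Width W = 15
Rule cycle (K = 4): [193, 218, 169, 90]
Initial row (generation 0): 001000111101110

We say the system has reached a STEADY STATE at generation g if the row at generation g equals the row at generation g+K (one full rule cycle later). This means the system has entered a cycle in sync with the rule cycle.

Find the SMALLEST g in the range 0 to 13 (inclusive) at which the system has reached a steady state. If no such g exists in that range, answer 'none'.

Gen 0: 001000111101110
Gen 1 (rule 193): 100010011100110
Gen 2 (rule 218): 010101111111111
Gen 3 (rule 169): 001011111111110
Gen 4 (rule 90): 010010000000011
Gen 5 (rule 193): 000000111111001
Gen 6 (rule 218): 000001111111110
Gen 7 (rule 169): 111101111111100
Gen 8 (rule 90): 100101000000110
Gen 9 (rule 193): 000000011110010
Gen 10 (rule 218): 000000111111101
Gen 11 (rule 169): 111110111111010
Gen 12 (rule 90): 100010100001001
Gen 13 (rule 193): 001000001100000
Gen 14 (rule 218): 010100011110000
Gen 15 (rule 169): 001001011100111
Gen 16 (rule 90): 010110010111101
Gen 17 (rule 193): 000010000011100

Answer: none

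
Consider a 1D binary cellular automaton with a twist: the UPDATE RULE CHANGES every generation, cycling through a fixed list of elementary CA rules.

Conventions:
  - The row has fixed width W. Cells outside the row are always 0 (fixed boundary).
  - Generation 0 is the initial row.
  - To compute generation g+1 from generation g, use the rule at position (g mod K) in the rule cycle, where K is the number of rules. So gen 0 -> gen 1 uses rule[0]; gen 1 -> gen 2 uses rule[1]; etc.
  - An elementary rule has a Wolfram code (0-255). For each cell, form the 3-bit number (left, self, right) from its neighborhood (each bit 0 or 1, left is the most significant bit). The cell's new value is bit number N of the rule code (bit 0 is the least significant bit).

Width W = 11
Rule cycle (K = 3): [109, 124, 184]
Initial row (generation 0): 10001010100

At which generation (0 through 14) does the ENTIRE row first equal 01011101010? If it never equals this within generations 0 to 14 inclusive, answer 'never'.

Gen 0: 10001010100
Gen 1 (rule 109): 10101111101
Gen 2 (rule 124): 11111000111
Gen 3 (rule 184): 11110100110
Gen 4 (rule 109): 10011100110
Gen 5 (rule 124): 11010110111
Gen 6 (rule 184): 10101101110
Gen 7 (rule 109): 11111111010
Gen 8 (rule 124): 10000001111
Gen 9 (rule 184): 01000001110
Gen 10 (rule 109): 01011101010
Gen 11 (rule 124): 01110111111
Gen 12 (rule 184): 01101111110
Gen 13 (rule 109): 01111000010
Gen 14 (rule 124): 01001100011

Answer: 10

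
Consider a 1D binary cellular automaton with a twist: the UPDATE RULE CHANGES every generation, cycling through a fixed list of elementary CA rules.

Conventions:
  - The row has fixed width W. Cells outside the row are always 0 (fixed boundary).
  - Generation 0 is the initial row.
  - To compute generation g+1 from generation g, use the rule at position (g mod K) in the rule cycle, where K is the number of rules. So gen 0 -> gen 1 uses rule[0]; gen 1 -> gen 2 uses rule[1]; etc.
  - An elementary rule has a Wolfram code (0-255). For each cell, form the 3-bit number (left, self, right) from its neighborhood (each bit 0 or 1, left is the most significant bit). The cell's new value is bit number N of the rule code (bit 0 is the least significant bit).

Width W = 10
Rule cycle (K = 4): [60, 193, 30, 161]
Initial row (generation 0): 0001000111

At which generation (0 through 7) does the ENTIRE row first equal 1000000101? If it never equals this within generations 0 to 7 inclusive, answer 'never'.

Gen 0: 0001000111
Gen 1 (rule 60): 0001100100
Gen 2 (rule 193): 1100100001
Gen 3 (rule 30): 1011110011
Gen 4 (rule 161): 0101100000
Gen 5 (rule 60): 0111010000
Gen 6 (rule 193): 0011000111
Gen 7 (rule 30): 0110101100

Answer: never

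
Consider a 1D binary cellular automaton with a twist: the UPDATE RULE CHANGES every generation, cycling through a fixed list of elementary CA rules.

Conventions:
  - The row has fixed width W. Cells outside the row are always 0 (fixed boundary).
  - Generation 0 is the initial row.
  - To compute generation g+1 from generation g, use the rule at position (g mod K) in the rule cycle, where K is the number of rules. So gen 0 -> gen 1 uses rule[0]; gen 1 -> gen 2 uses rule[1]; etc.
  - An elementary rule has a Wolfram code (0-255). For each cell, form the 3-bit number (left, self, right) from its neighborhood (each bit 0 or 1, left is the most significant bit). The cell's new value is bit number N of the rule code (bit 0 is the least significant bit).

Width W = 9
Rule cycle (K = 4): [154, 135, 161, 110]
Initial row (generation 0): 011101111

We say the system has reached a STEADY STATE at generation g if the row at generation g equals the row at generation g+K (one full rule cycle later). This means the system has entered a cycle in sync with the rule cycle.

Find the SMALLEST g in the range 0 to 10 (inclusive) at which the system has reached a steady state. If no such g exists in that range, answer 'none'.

Answer: none

Derivation:
Gen 0: 011101111
Gen 1 (rule 154): 111001110
Gen 2 (rule 135): 010010100
Gen 3 (rule 161): 000001001
Gen 4 (rule 110): 000011011
Gen 5 (rule 154): 000110010
Gen 6 (rule 135): 111000110
Gen 7 (rule 161): 010010000
Gen 8 (rule 110): 110110000
Gen 9 (rule 154): 100101000
Gen 10 (rule 135): 101101011
Gen 11 (rule 161): 010010100
Gen 12 (rule 110): 110111100
Gen 13 (rule 154): 100111010
Gen 14 (rule 135): 101010010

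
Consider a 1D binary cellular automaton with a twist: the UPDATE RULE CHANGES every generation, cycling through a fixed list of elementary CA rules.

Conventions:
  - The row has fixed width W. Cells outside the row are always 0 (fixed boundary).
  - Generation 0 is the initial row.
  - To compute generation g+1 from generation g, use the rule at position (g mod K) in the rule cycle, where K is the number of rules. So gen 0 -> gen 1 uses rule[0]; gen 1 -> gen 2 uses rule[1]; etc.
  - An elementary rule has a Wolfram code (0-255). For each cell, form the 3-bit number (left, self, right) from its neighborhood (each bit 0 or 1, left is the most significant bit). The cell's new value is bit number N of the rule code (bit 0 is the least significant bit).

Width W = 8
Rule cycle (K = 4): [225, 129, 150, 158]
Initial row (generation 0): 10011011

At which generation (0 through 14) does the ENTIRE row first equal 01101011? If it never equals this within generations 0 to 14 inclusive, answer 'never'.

Gen 0: 10011011
Gen 1 (rule 225): 00001101
Gen 2 (rule 129): 11100000
Gen 3 (rule 150): 01010000
Gen 4 (rule 158): 11011000
Gen 5 (rule 225): 01101011
Gen 6 (rule 129): 00000000
Gen 7 (rule 150): 00000000
Gen 8 (rule 158): 00000000
Gen 9 (rule 225): 11111111
Gen 10 (rule 129): 01111110
Gen 11 (rule 150): 10111101
Gen 12 (rule 158): 10111001
Gen 13 (rule 225): 01011000
Gen 14 (rule 129): 00000011

Answer: 5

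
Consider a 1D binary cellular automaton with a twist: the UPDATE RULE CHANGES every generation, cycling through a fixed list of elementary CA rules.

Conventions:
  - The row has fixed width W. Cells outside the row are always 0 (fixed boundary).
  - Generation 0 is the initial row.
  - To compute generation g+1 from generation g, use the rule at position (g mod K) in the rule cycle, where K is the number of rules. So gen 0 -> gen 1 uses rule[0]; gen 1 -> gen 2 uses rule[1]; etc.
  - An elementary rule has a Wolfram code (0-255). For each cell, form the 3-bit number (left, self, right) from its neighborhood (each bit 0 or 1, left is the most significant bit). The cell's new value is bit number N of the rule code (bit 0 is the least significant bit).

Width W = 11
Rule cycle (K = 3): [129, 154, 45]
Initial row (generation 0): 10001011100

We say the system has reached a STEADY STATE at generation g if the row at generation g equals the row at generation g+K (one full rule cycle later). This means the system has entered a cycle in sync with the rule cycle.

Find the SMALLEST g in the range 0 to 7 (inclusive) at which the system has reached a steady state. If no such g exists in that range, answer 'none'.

Gen 0: 10001011100
Gen 1 (rule 129): 00100001001
Gen 2 (rule 154): 01010010110
Gen 3 (rule 45): 01110011100
Gen 4 (rule 129): 00100001001
Gen 5 (rule 154): 01010010110
Gen 6 (rule 45): 01110011100
Gen 7 (rule 129): 00100001001
Gen 8 (rule 154): 01010010110
Gen 9 (rule 45): 01110011100
Gen 10 (rule 129): 00100001001

Answer: 1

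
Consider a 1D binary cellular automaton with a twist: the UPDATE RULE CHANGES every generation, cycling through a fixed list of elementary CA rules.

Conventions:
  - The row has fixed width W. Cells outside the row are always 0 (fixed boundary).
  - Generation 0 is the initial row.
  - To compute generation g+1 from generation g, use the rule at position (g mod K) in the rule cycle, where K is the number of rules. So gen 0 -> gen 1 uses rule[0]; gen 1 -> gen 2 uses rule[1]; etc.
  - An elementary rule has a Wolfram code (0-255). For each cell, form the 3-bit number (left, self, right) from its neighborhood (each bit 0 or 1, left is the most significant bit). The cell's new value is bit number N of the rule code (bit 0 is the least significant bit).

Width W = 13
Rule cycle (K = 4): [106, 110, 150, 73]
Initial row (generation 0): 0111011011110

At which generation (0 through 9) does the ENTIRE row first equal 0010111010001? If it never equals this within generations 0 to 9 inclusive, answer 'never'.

Answer: never

Derivation:
Gen 0: 0111011011110
Gen 1 (rule 106): 1101111110010
Gen 2 (rule 110): 1111000010110
Gen 3 (rule 150): 0110100110001
Gen 4 (rule 73): 0110000110100
Gen 5 (rule 106): 1110001111000
Gen 6 (rule 110): 1010011001000
Gen 7 (rule 150): 1011100111100
Gen 8 (rule 73): 0010100100101
Gen 9 (rule 106): 0101001001010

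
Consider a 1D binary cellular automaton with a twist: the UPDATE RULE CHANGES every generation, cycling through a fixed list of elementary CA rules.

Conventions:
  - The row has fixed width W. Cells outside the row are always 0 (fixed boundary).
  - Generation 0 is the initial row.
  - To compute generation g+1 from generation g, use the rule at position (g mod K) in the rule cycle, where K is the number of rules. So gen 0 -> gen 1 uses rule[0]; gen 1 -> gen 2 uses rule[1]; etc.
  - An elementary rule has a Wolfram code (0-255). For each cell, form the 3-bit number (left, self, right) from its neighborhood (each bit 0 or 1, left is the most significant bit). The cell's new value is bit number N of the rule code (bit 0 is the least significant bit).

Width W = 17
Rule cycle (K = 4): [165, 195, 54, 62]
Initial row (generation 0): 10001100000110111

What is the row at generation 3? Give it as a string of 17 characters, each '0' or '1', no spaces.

Gen 0: 10001100000110111
Gen 1 (rule 165): 10100001110001010
Gen 2 (rule 195): 00001110110110000
Gen 3 (rule 54): 00010001001001000

Answer: 00010001001001000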